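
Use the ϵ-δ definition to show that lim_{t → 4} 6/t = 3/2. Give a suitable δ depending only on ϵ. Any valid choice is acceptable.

Let ϵ > 0. We seek δ > 0 such that 0 < |t − 4| < δ implies |6/t − (3/2)| < ϵ.
|6/t − (3/2)| = 6·|4 − t|/(4·|t|) = 6|t − 4|/(4|t|).
Restrict δ ≤ 2. Then |t − 4| < 2 gives |t| > 2, so 4|t| > 8.
Then |6/t − (3/2)| < 6|t − 4|/8, which is < ϵ when |t − 4| < (4/3)ϵ.
Take δ = min(2, (4/3)ϵ). Then 0 < |t − 4| < δ gives both |t − 4| < 2 and |t − 4| < (4/3)ϵ, so |6/t − (3/2)| < ϵ.

δ = min(2, (4/3)ϵ)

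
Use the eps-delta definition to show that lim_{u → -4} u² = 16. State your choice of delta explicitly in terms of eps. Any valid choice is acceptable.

delta = min(2, eps/10)

Let eps > 0 be given. We seek delta > 0 with 0 < |u + 4| < delta ⇒ |u² − 16| < eps.
Factor: u² − 16 = (u + 4)(u - 4), so |u² − 16| = |u + 4|·|u - 4|.
Restrict delta ≤ 2. Then |u + 4| < 2 gives |u| < 6, so by the triangle inequality |u - 4| ≤ 6 + 4 = 10.
Hence |u² − 16| ≤ 10|u + 4|, which is < eps once |u + 4| < eps/10.
Take delta = min(2, eps/10). If 0 < |u + 4| < delta then both bounds hold and |u² − 16| ≤ 10|u + 4| < 10·(eps/10) = eps.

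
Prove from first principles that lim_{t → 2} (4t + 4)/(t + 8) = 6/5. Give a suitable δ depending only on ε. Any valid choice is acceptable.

δ = min(5, (25/14)ε)

Fix ε > 0. We want δ > 0 with 0 < |t − 2| < δ ⇒ |(4t + 4)/(t + 8) − (6/5)| < ε.
Combining over a common denominator, (4t + 4)/(t + 8) − (6/5) = [(4t + 4)·10 − 12·(t + 8)] / [10·(t + 8)] = 28(t − 2) / (10(t + 8)).
So |(4t + 4)/(t + 8) − (6/5)| = 28|t − 2| / (10·|t + 8|).
Require δ ≤ 5, so |t + 8| ≥ |10| − |t − 2| > 10 − 5 = 5.
Hence |(4t + 4)/(t + 8) − (6/5)| < 28|t − 2|/(10·5) = (14/25)|t − 2|, which is < ε once |t − 2| < (25/14)ε.
Take δ = min(5, (25/14)ε). Then 0 < |t − 2| < δ forces both bounds, so |(4t + 4)/(t + 8) − (6/5)| < ε.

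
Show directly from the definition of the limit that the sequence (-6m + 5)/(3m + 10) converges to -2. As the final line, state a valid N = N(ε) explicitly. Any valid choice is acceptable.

N = (25/3)/ε

Fix ε > 0. For m ≥ 1, |(-6m + 5)/(3m + 10) + 2| = |75|/(3(3m + 10)) = 75/(3(3m + 10)).
Since 3m + 10 ≥ 3m for m ≥ 1, this is ≤ 75/(3·3m) = (25/3)/m.
So |(-6m + 5)/(3m + 10) + 2| < ε whenever m > (25/3)/ε.
Take N = (25/3)/ε. If m > N then |(-6m + 5)/(3m + 10) + 2| ≤ (25/3)/m < ε.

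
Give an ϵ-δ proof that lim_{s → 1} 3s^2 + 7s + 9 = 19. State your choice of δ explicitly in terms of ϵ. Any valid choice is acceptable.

Let ϵ > 0 be given. We want δ > 0 such that 0 < |s − 1| < δ implies |(3s^2 + 7s + 9) − 19| < ϵ.
(3s^2 + 7s + 9) − 19 = 3s^2 + 7s - 10 = (s − 1)(3s + 10).
So |(3s^2 + 7s + 9) − 19| = |s − 1|·|3s + 10|.
Require δ ≤ 2. Then |s − 1| < 2 gives |s| < 3, and by the triangle inequality |3s + 10| ≤ 3·3 + 10 = 19.
Hence |(3s^2 + 7s + 9) − 19| ≤ 19|s − 1| < ϵ provided |s − 1| < ϵ/19.
Choosing δ = min(2, ϵ/19) ensures both conditions, hence |(3s^2 + 7s + 9) − 19| < ϵ.

δ = min(2, ϵ/19)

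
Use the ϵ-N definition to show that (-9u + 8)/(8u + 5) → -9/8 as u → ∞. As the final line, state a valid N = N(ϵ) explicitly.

Let ϵ > 0 be given. We seek N > 0 such that u > N implies |(-9u + 8)/(8u + 5) + 9/8| < ϵ.
(-9u + 8)/(8u + 5) + 9/8 = (8(-9u + 8) − (-9)(8u + 5)) / (8(8u + 5)) = 109/(8(8u + 5)).
For u > 0 we have 8u + 5 > 8u, so |(-9u + 8)/(8u + 5) + 9/8| = 109/(8(8u + 5)) < 109/(8·8u) = (109/64)/u.
Thus |(-9u + 8)/(8u + 5) + 9/8| < ϵ whenever u > (109/64)/ϵ.
Take N = (109/64)/ϵ. If u > N then |(-9u + 8)/(8u + 5) + 9/8| < (109/64)/u < ϵ.

N = (109/64)/ϵ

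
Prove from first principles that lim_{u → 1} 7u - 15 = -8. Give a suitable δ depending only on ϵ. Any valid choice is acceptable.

δ = ϵ/7

Suppose ϵ > 0. We need δ > 0 so that 0 < |u − 1| < δ implies |(7u - 15) + 8| < ϵ.
|(7u - 15) + 8| = |7u - 7| = 7|u − 1|.
Thus it suffices that |u − 1| < ϵ/7.
Choosing δ = ϵ/7 gives |(7u - 15) + 8| = 7|u − 1| < ϵ whenever |u − 1| < δ.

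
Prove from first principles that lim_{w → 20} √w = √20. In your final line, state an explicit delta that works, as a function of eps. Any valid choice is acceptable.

Let eps > 0 be given. We want delta > 0 such that 0 < |w − 20| < delta implies |√w − √20| < eps.
Rationalise: √w − √20 = (w − 20)/(√w + √20), so |√w − √20| = |w − 20|/(√w + √20).
Restrict delta ≤ 20 so that |w − 20| < 20 forces w > 0, and then √w + √20 > √20.
Hence |√w − √20| < |w − 20|/√20, which is < eps once |w − 20| < √20·eps.
Take delta = min(20, √20·eps). If 0 < |w − 20| < delta then w > 0 and |√w − √20| < |w − 20|/√20 < eps.

delta = min(20, √20·eps)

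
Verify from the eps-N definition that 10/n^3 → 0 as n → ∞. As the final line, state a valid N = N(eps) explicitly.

N = (10/eps)^{1/3}

Suppose eps > 0. For n ≥ 1, |10/n^3 − 0| = 10/n^3.
10/n^3 < eps ⇔ n^3 > 10/eps ⇔ n > (10/eps)^{1/3}.
Take N = (10/eps)^{1/3}. Then n > N implies 10/n^3 < eps.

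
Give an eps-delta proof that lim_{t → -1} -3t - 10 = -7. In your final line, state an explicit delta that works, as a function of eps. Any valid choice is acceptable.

Let eps > 0. We need delta > 0 so that 0 < |t + 1| < delta implies |(-3t - 10) + 7| < eps.
Since (-3t - 10) + 7 = -3(t + 1), we have |(-3t - 10) + 7| = 3|t + 1|.
So 3|t + 1| < eps exactly when |t + 1| < eps/3.
Take delta = eps/3. If 0 < |t + 1| < delta then |(-3t - 10) + 7| = 3|t + 1| < 3·(eps/3) = eps.

delta = eps/3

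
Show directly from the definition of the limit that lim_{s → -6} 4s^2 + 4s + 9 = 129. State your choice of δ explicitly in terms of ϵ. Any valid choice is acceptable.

Let ϵ > 0 be given. We want δ > 0 such that 0 < |s + 6| < δ implies |(4s^2 + 4s + 9) − 129| < ϵ.
(4s^2 + 4s + 9) − 129 = 4s^2 + 4s - 120 = (s + 6)(4s - 20).
So |(4s^2 + 4s + 9) − 129| = |s + 6|·|4s - 20|.
Assume first that |s + 6| < 1, so |s| < 7. Then |4s - 20| ≤ 4·7 + 20 = 48.
Hence |(4s^2 + 4s + 9) − 129| ≤ 48|s + 6| < ϵ provided |s + 6| < ϵ/48.
Choosing δ = min(1, ϵ/48) ensures both conditions, hence |(4s^2 + 4s + 9) − 129| < ϵ.

δ = min(1, ϵ/48)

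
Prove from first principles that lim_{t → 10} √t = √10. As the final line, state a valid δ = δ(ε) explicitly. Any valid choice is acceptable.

δ = min(10, √10·ε)

Let ε > 0 be given. We want δ > 0 such that 0 < |t − 10| < δ implies |√t − √10| < ε.
Rationalise: √t − √10 = (t − 10)/(√t + √10), so |√t − √10| = |t − 10|/(√t + √10).
Restrict δ ≤ 10 so that |t − 10| < 10 forces t > 0, and then √t + √10 > √10.
Hence |√t − √10| < |t − 10|/√10, which is < ε once |t − 10| < √10·ε.
Take δ = min(10, √10·ε). If 0 < |t − 10| < δ then t > 0 and |√t − √10| < |t − 10|/√10 < ε.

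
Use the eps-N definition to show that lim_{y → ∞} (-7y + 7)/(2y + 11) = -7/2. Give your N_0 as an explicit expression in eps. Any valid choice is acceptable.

N_0 = (91/4)/eps

Let eps > 0. We seek N_0 > 0 such that y > N_0 implies |(-7y + 7)/(2y + 11) + 7/2| < eps.
(-7y + 7)/(2y + 11) + 7/2 = (2(-7y + 7) − (-7)(2y + 11)) / (2(2y + 11)) = 91/(2(2y + 11)).
For y > 0 we have 2y + 11 > 2y, so |(-7y + 7)/(2y + 11) + 7/2| = 91/(2(2y + 11)) < 91/(2·2y) = (91/4)/y.
Thus |(-7y + 7)/(2y + 11) + 7/2| < eps whenever y > (91/4)/eps.
Take N_0 = (91/4)/eps. If y > N_0 then |(-7y + 7)/(2y + 11) + 7/2| < (91/4)/y < eps.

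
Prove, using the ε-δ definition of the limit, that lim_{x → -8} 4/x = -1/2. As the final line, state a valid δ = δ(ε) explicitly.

Suppose ε > 0. We seek δ > 0 such that 0 < |x + 8| < δ implies |4/x + 1/2| < ε.
|4/x + 1/2| = 4·|-8 − x|/(8·|x|) = 4|x + 8|/(8|x|).
Restrict δ ≤ 4. Then |x + 8| < 4 gives |x| > 4, so 8|x| > 32.
Then |4/x + 1/2| < 4|x + 8|/32, which is < ε when |x + 8| < 8ε.
Take δ = min(4, 8ε). Then 0 < |x + 8| < δ gives both |x + 8| < 4 and |x + 8| < 8ε, so |4/x + 1/2| < ε.

δ = min(4, 8ε)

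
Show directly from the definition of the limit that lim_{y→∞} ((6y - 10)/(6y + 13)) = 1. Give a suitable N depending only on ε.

Let ε > 0 be given. We seek N > 0 such that y > N implies |(6y - 10)/(6y + 13) − 1| < ε.
(6y - 10)/(6y + 13) − 1 = (6(6y - 10) − 6(6y + 13)) / (6(6y + 13)) = -138/(6(6y + 13)).
For y > 0 we have 6y + 13 > 6y, so |(6y - 10)/(6y + 13) − 1| = 138/(6(6y + 13)) < 138/(6·6y) = (23/6)/y.
Thus |(6y - 10)/(6y + 13) − 1| < ε whenever y > (23/6)/ε.
Take N = (23/6)/ε. If y > N then |(6y - 10)/(6y + 13) − 1| < (23/6)/y < ε.

N = (23/6)/ε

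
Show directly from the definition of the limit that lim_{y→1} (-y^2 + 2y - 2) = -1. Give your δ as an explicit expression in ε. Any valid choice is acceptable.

δ = min(2, ε/4)

Suppose ε > 0. We want δ > 0 such that 0 < |y − 1| < δ implies |(-y^2 + 2y - 2) + 1| < ε.
(-y^2 + 2y - 2) + 1 = -y^2 + 2y - 1 = (y − 1)(-y + 1).
So |(-y^2 + 2y - 2) + 1| = |y − 1|·|-y + 1|.
Assume first that |y − 1| < 2, so |y| < 3. Then |-y + 1| ≤ 3 + 1 = 4.
Hence |(-y^2 + 2y - 2) + 1| ≤ 4|y − 1| < ε provided |y − 1| < ε/4.
Take δ = min(2, ε/4). Then 0 < |y − 1| < δ gives both |y − 1| < 2 and |y − 1| < ε/4, so |(-y^2 + 2y - 2) + 1| < ε.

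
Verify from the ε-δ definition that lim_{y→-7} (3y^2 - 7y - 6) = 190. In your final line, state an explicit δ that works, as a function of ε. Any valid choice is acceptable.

δ = min(1, ε/52)

Fix ε > 0. We want δ > 0 such that 0 < |y + 7| < δ implies |(3y^2 - 7y - 6) − 190| < ε.
(3y^2 - 7y - 6) − 190 = 3y^2 - 7y - 196 = (y + 7)(3y - 28).
So |(3y^2 - 7y - 6) − 190| = |y + 7|·|3y - 28|.
Require δ ≤ 1. Then |y + 7| < 1 gives |y| < 8, and by the triangle inequality |3y - 28| ≤ 3·8 + 28 = 52.
Hence |(3y^2 - 7y - 6) − 190| ≤ 52|y + 7| < ε provided |y + 7| < ε/52.
Take δ = min(1, ε/52). Then 0 < |y + 7| < δ gives both |y + 7| < 1 and |y + 7| < ε/52, so |(3y^2 - 7y - 6) − 190| < ε.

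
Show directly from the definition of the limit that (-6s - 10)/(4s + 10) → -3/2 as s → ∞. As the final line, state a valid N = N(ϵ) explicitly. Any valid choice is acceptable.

Let ϵ > 0. We seek N > 0 such that s > N implies |(-6s - 10)/(4s + 10) + 3/2| < ϵ.
(-6s - 10)/(4s + 10) + 3/2 = (4(-6s - 10) − (-6)(4s + 10)) / (4(4s + 10)) = 20/(4(4s + 10)).
For s > 0 we have 4s + 10 > 4s, so |(-6s - 10)/(4s + 10) + 3/2| = 20/(4(4s + 10)) < 20/(4·4s) = (5/4)/s.
Thus |(-6s - 10)/(4s + 10) + 3/2| < ϵ whenever s > (5/4)/ϵ.
Take N = (5/4)/ϵ. If s > N then |(-6s - 10)/(4s + 10) + 3/2| < (5/4)/s < ϵ.

N = (5/4)/ϵ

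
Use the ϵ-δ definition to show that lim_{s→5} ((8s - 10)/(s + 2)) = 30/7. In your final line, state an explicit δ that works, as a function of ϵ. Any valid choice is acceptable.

Let ϵ > 0 be given. We want δ > 0 with 0 < |s − 5| < δ ⇒ |(8s - 10)/(s + 2) − (30/7)| < ϵ.
Combining over a common denominator, (8s - 10)/(s + 2) − (30/7) = [(8s - 10)·7 − 30·(s + 2)] / [7·(s + 2)] = 26(s − 5) / (7(s + 2)).
So |(8s - 10)/(s + 2) − (30/7)| = 26|s − 5| / (7·|s + 2|).
Require δ ≤ 7/2, so |s + 2| ≥ |7| − |s − 5| > 7 − 7/2 = 7/2.
Hence |(8s - 10)/(s + 2) − (30/7)| < 26|s − 5|/(7·(7/2)) = (52/49)|s − 5|, which is < ϵ once |s − 5| < (49/52)ϵ.
Take δ = min(7/2, (49/52)ϵ). Then 0 < |s − 5| < δ forces both bounds, so |(8s - 10)/(s + 2) − (30/7)| < ϵ.

δ = min(7/2, (49/52)ϵ)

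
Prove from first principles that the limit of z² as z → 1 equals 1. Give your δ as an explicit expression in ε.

Let ε > 0. We seek δ > 0 with 0 < |z − 1| < δ ⇒ |z² − 1| < ε.
Factor: z² − 1 = (z − 1)(z + 1), so |z² − 1| = |z − 1|·|z + 1|.
Impose δ ≤ 2 so that |z| < 3; then |z + 1| ≤ 4.
Hence |z² − 1| ≤ 4|z − 1|, which is < ε once |z − 1| < ε/4.
Take δ = min(2, ε/4). If 0 < |z − 1| < δ then both bounds hold and |z² − 1| ≤ 4|z − 1| < 4·(ε/4) = ε.

δ = min(2, ε/4)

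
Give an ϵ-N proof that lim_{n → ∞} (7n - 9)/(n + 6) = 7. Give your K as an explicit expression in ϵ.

K = 51/ϵ

Fix ϵ > 0. For n ≥ 1, |(7n - 9)/(n + 6) − 7| = |-51|/((n + 6)) = 51/((n + 6)).
Since n + 6 ≥ n for n ≥ 1, this is ≤ 51/(n) = 51/n.
So |(7n - 9)/(n + 6) − 7| < ϵ whenever n > 51/ϵ.
Take K = 51/ϵ. If n > K then |(7n - 9)/(n + 6) − 7| ≤ 51/n < ϵ.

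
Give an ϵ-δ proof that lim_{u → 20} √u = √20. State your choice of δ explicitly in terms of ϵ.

Suppose ϵ > 0. We want δ > 0 such that 0 < |u − 20| < δ implies |√u − √20| < ϵ.
Rationalise: √u − √20 = (u − 20)/(√u + √20), so |√u − √20| = |u − 20|/(√u + √20).
Restrict δ ≤ 20 so that |u − 20| < 20 forces u > 0, and then √u + √20 > √20.
Hence |√u − √20| < |u − 20|/√20, which is < ϵ once |u − 20| < √20·ϵ.
Take δ = min(20, √20·ϵ). If 0 < |u − 20| < δ then u > 0 and |√u − √20| < |u − 20|/√20 < ϵ.

δ = min(20, √20·ϵ)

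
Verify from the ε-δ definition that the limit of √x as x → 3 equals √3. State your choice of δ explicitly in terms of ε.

Suppose ε > 0. We want δ > 0 such that 0 < |x − 3| < δ implies |√x − √3| < ε.
Multiplying by the conjugate, |√x − √3| = |x − 3|/(√x + √3).
Restrict δ ≤ 3 so that |x − 3| < 3 forces x > 0, and then √x + √3 > √3.
Hence |√x − √3| < |x − 3|/√3, which is < ε once |x − 3| < √3·ε.
Take δ = min(3, √3·ε). If 0 < |x − 3| < δ then x > 0 and |√x − √3| < |x − 3|/√3 < ε.

δ = min(3, √3·ε)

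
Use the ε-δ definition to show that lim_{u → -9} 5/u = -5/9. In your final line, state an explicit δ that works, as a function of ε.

δ = min(9/2, (81/10)ε)

Suppose ε > 0. We seek δ > 0 such that 0 < |u + 9| < δ implies |5/u + 5/9| < ε.
|5/u + 5/9| = 5·|-9 − u|/(9·|u|) = 5|u + 9|/(9|u|).
Require δ ≤ 9/2 so that |u| > 9 − 9/2 = 9/2, hence 9|u| > 81/2.
Then |5/u + 5/9| < 5|u + 9|/(81/2), which is < ε when |u + 9| < (81/10)ε.
Take δ = min(9/2, (81/10)ε). Then 0 < |u + 9| < δ gives both |u + 9| < 9/2 and |u + 9| < (81/10)ε, so |5/u + 5/9| < ε.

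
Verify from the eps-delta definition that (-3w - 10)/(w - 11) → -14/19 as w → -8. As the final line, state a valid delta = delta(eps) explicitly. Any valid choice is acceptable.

delta = min(19/2, (361/86)eps)

Let eps > 0 be given. We want delta > 0 with 0 < |w + 8| < delta ⇒ |(-3w - 10)/(w - 11) + 14/19| < eps.
Combining over a common denominator, (-3w - 10)/(w - 11) + 14/19 = [(-3w - 10)·(-19) − 14·(w - 11)] / [(-19)·(w - 11)] = 43(w + 8) / ((-19)(w - 11)).
So |(-3w - 10)/(w - 11) + 14/19| = 43|w + 8| / (19·|w − 11|).
Restrict delta ≤ 19/2. Then |w + 8| < 19/2 gives |w − 11| = |(w + 8) + (-19)| ≥ 19 − 19/2 = 19/2.
Hence |(-3w - 10)/(w - 11) + 14/19| < 43|w + 8|/(19·(19/2)) = (86/361)|w + 8|, which is < eps once |w + 8| < (361/86)eps.
Take delta = min(19/2, (361/86)eps). Then 0 < |w + 8| < delta forces both bounds, so |(-3w - 10)/(w - 11) + 14/19| < eps.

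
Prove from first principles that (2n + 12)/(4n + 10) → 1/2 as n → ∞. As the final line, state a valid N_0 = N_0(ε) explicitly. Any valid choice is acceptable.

Suppose ε > 0. For n ≥ 1, |(2n + 12)/(4n + 10) − (1/2)| = |28|/(4(4n + 10)) = 28/(4(4n + 10)).
Since 4n + 10 ≥ 4n for n ≥ 1, this is ≤ 28/(4·4n) = (7/4)/n.
So |(2n + 12)/(4n + 10) − (1/2)| < ε whenever n > (7/4)/ε.
Take N_0 = (7/4)/ε. If n > N_0 then |(2n + 12)/(4n + 10) − (1/2)| ≤ (7/4)/n < ε.

N_0 = (7/4)/ε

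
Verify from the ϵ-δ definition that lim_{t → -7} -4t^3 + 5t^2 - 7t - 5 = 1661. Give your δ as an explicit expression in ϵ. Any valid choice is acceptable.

δ = min(1, ϵ/758)

Let ϵ > 0. We want δ > 0 such that 0 < |t + 7| < δ implies |(-4t^3 + 5t^2 - 7t - 5) − 1661| < ϵ.
(-4t^3 + 5t^2 - 7t - 5) − 1661 = -4t^3 + 5t^2 - 7t - 1666 = (t + 7)(-4t^2 + 33t - 238).
So |(-4t^3 + 5t^2 - 7t - 5) − 1661| = |t + 7|·|-4t^2 + 33t - 238|.
Require δ ≤ 1. Then |t + 7| < 1 gives |t| < 8, and by the triangle inequality |-4t^2 + 33t - 238| ≤ 4·8^2 + 33·8 + 238 = 758.
Hence |(-4t^3 + 5t^2 - 7t - 5) − 1661| ≤ 758|t + 7| < ϵ provided |t + 7| < ϵ/758.
Choosing δ = min(1, ϵ/758) ensures both conditions, hence |(-4t^3 + 5t^2 - 7t - 5) − 1661| < ϵ.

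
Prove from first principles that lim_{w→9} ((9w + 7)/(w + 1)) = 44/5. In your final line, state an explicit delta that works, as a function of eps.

delta = min(5, 25eps)

Let eps > 0. We want delta > 0 with 0 < |w − 9| < delta ⇒ |(9w + 7)/(w + 1) − (44/5)| < eps.
Combining over a common denominator, (9w + 7)/(w + 1) − (44/5) = [(9w + 7)·10 − 88·(w + 1)] / [10·(w + 1)] = 2(w − 9) / (10(w + 1)).
So |(9w + 7)/(w + 1) − (44/5)| = 2|w − 9| / (10·|w + 1|).
Require delta ≤ 5, so |w + 1| ≥ |10| − |w − 9| > 10 − 5 = 5.
Hence |(9w + 7)/(w + 1) − (44/5)| < 2|w − 9|/(10·5) = (1/25)|w − 9|, which is < eps once |w − 9| < 25eps.
Take delta = min(5, 25eps). Then 0 < |w − 9| < delta forces both bounds, so |(9w + 7)/(w + 1) − (44/5)| < eps.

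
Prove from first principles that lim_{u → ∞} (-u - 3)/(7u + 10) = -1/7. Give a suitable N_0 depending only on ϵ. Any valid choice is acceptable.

N_0 = (11/49)/ϵ

Let ϵ > 0 be given. We seek N_0 > 0 such that u > N_0 implies |(-u - 3)/(7u + 10) + 1/7| < ϵ.
(-u - 3)/(7u + 10) + 1/7 = (7(-u - 3) − (-1)(7u + 10)) / (7(7u + 10)) = -11/(7(7u + 10)).
For u > 0 we have 7u + 10 > 7u, so |(-u - 3)/(7u + 10) + 1/7| = 11/(7(7u + 10)) < 11/(7·7u) = (11/49)/u.
Thus |(-u - 3)/(7u + 10) + 1/7| < ϵ whenever u > (11/49)/ϵ.
Take N_0 = (11/49)/ϵ. If u > N_0 then |(-u - 3)/(7u + 10) + 1/7| < (11/49)/u < ϵ.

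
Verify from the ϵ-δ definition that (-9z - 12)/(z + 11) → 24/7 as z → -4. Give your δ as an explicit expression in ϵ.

δ = min(7/2, (49/174)ϵ)

Let ϵ > 0. We want δ > 0 with 0 < |z + 4| < δ ⇒ |(-9z - 12)/(z + 11) − (24/7)| < ϵ.
Combining over a common denominator, (-9z - 12)/(z + 11) − (24/7) = [(-9z - 12)·7 − 24·(z + 11)] / [7·(z + 11)] = -87(z + 4) / (7(z + 11)).
So |(-9z - 12)/(z + 11) − (24/7)| = 87|z + 4| / (7·|z + 11|).
Restrict δ ≤ 7/2. Then |z + 4| < 7/2 gives |z + 11| = |(z + 4) + 7| ≥ 7 − 7/2 = 7/2.
Hence |(-9z - 12)/(z + 11) − (24/7)| < 87|z + 4|/(7·(7/2)) = (174/49)|z + 4|, which is < ϵ once |z + 4| < (49/174)ϵ.
Take δ = min(7/2, (49/174)ϵ). Then 0 < |z + 4| < δ forces both bounds, so |(-9z - 12)/(z + 11) − (24/7)| < ϵ.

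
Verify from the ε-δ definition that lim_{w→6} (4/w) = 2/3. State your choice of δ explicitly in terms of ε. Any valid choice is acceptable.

δ = min(3, (9/2)ε)

Fix ε > 0. We seek δ > 0 such that 0 < |w − 6| < δ implies |4/w − (2/3)| < ε.
|4/w − (2/3)| = 4·|6 − w|/(6·|w|) = 4|w − 6|/(6|w|).
Restrict δ ≤ 3. Then |w − 6| < 3 gives |w| > 3, so 6|w| > 18.
Then |4/w − (2/3)| < 4|w − 6|/18, which is < ε when |w − 6| < (9/2)ε.
Take δ = min(3, (9/2)ε). Then 0 < |w − 6| < δ gives both |w − 6| < 3 and |w − 6| < (9/2)ε, so |4/w − (2/3)| < ε.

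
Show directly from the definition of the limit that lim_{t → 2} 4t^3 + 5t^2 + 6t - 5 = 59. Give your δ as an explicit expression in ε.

δ = min(1, ε/107)

Let ε > 0. We want δ > 0 such that 0 < |t − 2| < δ implies |(4t^3 + 5t^2 + 6t - 5) − 59| < ε.
(4t^3 + 5t^2 + 6t - 5) − 59 = 4t^3 + 5t^2 + 6t - 64 = (t − 2)(4t^2 + 13t + 32).
So |(4t^3 + 5t^2 + 6t - 5) − 59| = |t − 2|·|4t^2 + 13t + 32|.
Assume first that |t − 2| < 1, so |t| < 3. Then |4t^2 + 13t + 32| ≤ 4·3^2 + 13·3 + 32 = 107.
Hence |(4t^3 + 5t^2 + 6t - 5) − 59| ≤ 107|t − 2| < ε provided |t − 2| < ε/107.
Take δ = min(1, ε/107). Then 0 < |t − 2| < δ gives both |t − 2| < 1 and |t − 2| < ε/107, so |(4t^3 + 5t^2 + 6t - 5) − 59| < ε.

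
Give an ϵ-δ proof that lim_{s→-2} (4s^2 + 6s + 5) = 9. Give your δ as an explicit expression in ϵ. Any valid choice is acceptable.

δ = min(1, ϵ/14)

Let ϵ > 0 be given. We want δ > 0 such that 0 < |s + 2| < δ implies |(4s^2 + 6s + 5) − 9| < ϵ.
(4s^2 + 6s + 5) − 9 = 4s^2 + 6s - 4 = (s + 2)(4s - 2).
So |(4s^2 + 6s + 5) − 9| = |s + 2|·|4s - 2|.
Require δ ≤ 1. Then |s + 2| < 1 gives |s| < 3, and by the triangle inequality |4s - 2| ≤ 4·3 + 2 = 14.
Hence |(4s^2 + 6s + 5) − 9| ≤ 14|s + 2| < ϵ provided |s + 2| < ϵ/14.
Choosing δ = min(1, ϵ/14) ensures both conditions, hence |(4s^2 + 6s + 5) − 9| < ϵ.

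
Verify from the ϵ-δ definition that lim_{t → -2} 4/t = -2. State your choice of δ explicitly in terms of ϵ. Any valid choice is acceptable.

Suppose ϵ > 0. We seek δ > 0 such that 0 < |t + 2| < δ implies |4/t + 2| < ϵ.
|4/t + 2| = 4·|-2 − t|/(2·|t|) = 4|t + 2|/(2|t|).
Require δ ≤ 1 so that |t| > 2 − 1 = 1, hence 2|t| > 2.
Then |4/t + 2| < 4|t + 2|/2, which is < ϵ when |t + 2| < (1/2)ϵ.
Take δ = min(1, (1/2)ϵ). Then 0 < |t + 2| < δ gives both |t + 2| < 1 and |t + 2| < (1/2)ϵ, so |4/t + 2| < ϵ.

δ = min(1, (1/2)ϵ)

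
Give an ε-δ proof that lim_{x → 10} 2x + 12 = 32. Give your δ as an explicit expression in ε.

δ = ε/2

Suppose ε > 0. We need δ > 0 so that 0 < |x − 10| < δ implies |(2x + 12) − 32| < ε.
|(2x + 12) − 32| = |2x - 20| = 2|x − 10|.
So 2|x − 10| < ε exactly when |x − 10| < ε/2.
Take δ = ε/2. If 0 < |x − 10| < δ then |(2x + 12) − 32| = 2|x − 10| < 2·(ε/2) = ε.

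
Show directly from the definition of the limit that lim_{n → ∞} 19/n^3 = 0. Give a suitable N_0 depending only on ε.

Let ε > 0 be given. For n ≥ 1, |19/n^3 − 0| = 19/n^3.
19/n^3 < ε ⇔ n^3 > 19/ε ⇔ n > (19/ε)^{1/3}.
Take N_0 = (19/ε)^{1/3}. Then n > N_0 implies 19/n^3 < ε.

N_0 = (19/ε)^{1/3}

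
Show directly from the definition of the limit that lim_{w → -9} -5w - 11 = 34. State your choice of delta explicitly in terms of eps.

Let eps > 0 be given. We need delta > 0 so that 0 < |w + 9| < delta implies |(-5w - 11) − 34| < eps.
Since (-5w - 11) − 34 = -5(w + 9), we have |(-5w - 11) − 34| = 5|w + 9|.
So 5|w + 9| < eps exactly when |w + 9| < eps/5.
Take delta = eps/5. If 0 < |w + 9| < delta then |(-5w - 11) − 34| = 5|w + 9| < 5·(eps/5) = eps.

delta = eps/5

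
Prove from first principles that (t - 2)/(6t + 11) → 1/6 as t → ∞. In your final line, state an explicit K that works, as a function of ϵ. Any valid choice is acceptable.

K = (23/36)/ϵ

Let ϵ > 0 be given. We seek K > 0 such that t > K implies |(t - 2)/(6t + 11) − (1/6)| < ϵ.
(t - 2)/(6t + 11) − (1/6) = (6(t - 2) − (6t + 11)) / (6(6t + 11)) = -23/(6(6t + 11)).
For t > 0 we have 6t + 11 > 6t, so |(t - 2)/(6t + 11) − (1/6)| = 23/(6(6t + 11)) < 23/(6·6t) = (23/36)/t.
Thus |(t - 2)/(6t + 11) − (1/6)| < ϵ whenever t > (23/36)/ϵ.
Take K = (23/36)/ϵ. If t > K then |(t - 2)/(6t + 11) − (1/6)| < (23/36)/t < ϵ.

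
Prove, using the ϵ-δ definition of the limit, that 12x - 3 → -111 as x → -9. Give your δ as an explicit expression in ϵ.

Let ϵ > 0. We need δ > 0 so that 0 < |x + 9| < δ implies |(12x - 3) + 111| < ϵ.
|(12x - 3) + 111| = |12x + 108| = 12|x + 9|.
So 12|x + 9| < ϵ exactly when |x + 9| < ϵ/12.
Take δ = ϵ/12. If 0 < |x + 9| < δ then |(12x - 3) + 111| = 12|x + 9| < 12·(ϵ/12) = ϵ.

δ = ϵ/12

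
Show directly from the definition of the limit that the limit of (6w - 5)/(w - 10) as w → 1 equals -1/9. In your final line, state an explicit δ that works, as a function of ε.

Suppose ε > 0. We want δ > 0 with 0 < |w − 1| < δ ⇒ |(6w - 5)/(w - 10) + 1/9| < ε.
Combining over a common denominator, (6w - 5)/(w - 10) + 1/9 = [(6w - 5)·(-9) − 1·(w - 10)] / [(-9)·(w - 10)] = -55(w − 1) / ((-9)(w - 10)).
So |(6w - 5)/(w - 10) + 1/9| = 55|w − 1| / (9·|w − 10|).
Restrict δ ≤ 9/2. Then |w − 1| < 9/2 gives |w − 10| = |(w − 1) + (-9)| ≥ 9 − 9/2 = 9/2.
Hence |(6w - 5)/(w - 10) + 1/9| < 55|w − 1|/(9·(9/2)) = (110/81)|w − 1|, which is < ε once |w − 1| < (81/110)ε.
Take δ = min(9/2, (81/110)ε). Then 0 < |w − 1| < δ forces both bounds, so |(6w - 5)/(w - 10) + 1/9| < ε.

δ = min(9/2, (81/110)ε)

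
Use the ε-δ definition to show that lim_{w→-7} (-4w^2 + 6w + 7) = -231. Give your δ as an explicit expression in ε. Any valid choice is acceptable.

δ = min(2, ε/70)

Fix ε > 0. We want δ > 0 such that 0 < |w + 7| < δ implies |(-4w^2 + 6w + 7) + 231| < ε.
(-4w^2 + 6w + 7) + 231 = -4w^2 + 6w + 238 = (w + 7)(-4w + 34).
So |(-4w^2 + 6w + 7) + 231| = |w + 7|·|-4w + 34|.
Assume first that |w + 7| < 2, so |w| < 9. Then |-4w + 34| ≤ 4·9 + 34 = 70.
Hence |(-4w^2 + 6w + 7) + 231| ≤ 70|w + 7| < ε provided |w + 7| < ε/70.
Choosing δ = min(2, ε/70) ensures both conditions, hence |(-4w^2 + 6w + 7) + 231| < ε.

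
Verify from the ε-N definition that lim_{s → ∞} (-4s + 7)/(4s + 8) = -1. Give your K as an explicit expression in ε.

K = (15/4)/ε

Let ε > 0. We seek K > 0 such that s > K implies |(-4s + 7)/(4s + 8) + 1| < ε.
(-4s + 7)/(4s + 8) + 1 = (4(-4s + 7) − (-4)(4s + 8)) / (4(4s + 8)) = 60/(4(4s + 8)).
For s > 0 we have 4s + 8 > 4s, so |(-4s + 7)/(4s + 8) + 1| = 60/(4(4s + 8)) < 60/(4·4s) = (15/4)/s.
Thus |(-4s + 7)/(4s + 8) + 1| < ε whenever s > (15/4)/ε.
Take K = (15/4)/ε. If s > K then |(-4s + 7)/(4s + 8) + 1| < (15/4)/s < ε.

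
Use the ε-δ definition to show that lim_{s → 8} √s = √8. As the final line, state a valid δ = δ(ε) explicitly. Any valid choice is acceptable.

Let ε > 0. We want δ > 0 such that 0 < |s − 8| < δ implies |√s − √8| < ε.
Multiplying by the conjugate, |√s − √8| = |s − 8|/(√s + √8).
Restrict δ ≤ 8 so that |s − 8| < 8 forces s > 0, and then √s + √8 > √8.
Hence |√s − √8| < |s − 8|/√8, which is < ε once |s − 8| < √8·ε.
Take δ = min(8, √8·ε). If 0 < |s − 8| < δ then s > 0 and |√s − √8| < |s − 8|/√8 < ε.

δ = min(8, √8·ε)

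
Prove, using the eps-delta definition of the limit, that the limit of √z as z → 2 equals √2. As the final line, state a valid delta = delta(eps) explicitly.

delta = min(2, √2·eps)

Fix eps > 0. We want delta > 0 such that 0 < |z − 2| < delta implies |√z − √2| < eps.
Multiplying by the conjugate, |√z − √2| = |z − 2|/(√z + √2).
Restrict delta ≤ 2 so that |z − 2| < 2 forces z > 0, and then √z + √2 > √2.
Hence |√z − √2| < |z − 2|/√2, which is < eps once |z − 2| < √2·eps.
Take delta = min(2, √2·eps). If 0 < |z − 2| < delta then z > 0 and |√z − √2| < |z − 2|/√2 < eps.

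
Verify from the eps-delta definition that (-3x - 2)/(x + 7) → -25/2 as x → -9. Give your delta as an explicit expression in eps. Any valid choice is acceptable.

delta = min(1, (2/19)eps)

Fix eps > 0. We want delta > 0 with 0 < |x + 9| < delta ⇒ |(-3x - 2)/(x + 7) + 25/2| < eps.
Combining over a common denominator, (-3x - 2)/(x + 7) + 25/2 = [(-3x - 2)·(-2) − 25·(x + 7)] / [(-2)·(x + 7)] = -19(x + 9) / ((-2)(x + 7)).
So |(-3x - 2)/(x + 7) + 25/2| = 19|x + 9| / (2·|x + 7|).
Require delta ≤ 1, so |x + 7| ≥ |-2| − |x + 9| > 2 − 1 = 1.
Hence |(-3x - 2)/(x + 7) + 25/2| < 19|x + 9|/(2·1) = (19/2)|x + 9|, which is < eps once |x + 9| < (2/19)eps.
Take delta = min(1, (2/19)eps). Then 0 < |x + 9| < delta forces both bounds, so |(-3x - 2)/(x + 7) + 25/2| < eps.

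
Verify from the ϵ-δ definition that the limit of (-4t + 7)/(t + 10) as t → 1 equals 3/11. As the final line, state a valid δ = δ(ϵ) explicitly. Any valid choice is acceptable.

δ = min(11/2, (121/94)ϵ)

Fix ϵ > 0. We want δ > 0 with 0 < |t − 1| < δ ⇒ |(-4t + 7)/(t + 10) − (3/11)| < ϵ.
Combining over a common denominator, (-4t + 7)/(t + 10) − (3/11) = [(-4t + 7)·11 − 3·(t + 10)] / [11·(t + 10)] = -47(t − 1) / (11(t + 10)).
So |(-4t + 7)/(t + 10) − (3/11)| = 47|t − 1| / (11·|t + 10|).
Require δ ≤ 11/2, so |t + 10| ≥ |11| − |t − 1| > 11 − 11/2 = 11/2.
Hence |(-4t + 7)/(t + 10) − (3/11)| < 47|t − 1|/(11·(11/2)) = (94/121)|t − 1|, which is < ϵ once |t − 1| < (121/94)ϵ.
Take δ = min(11/2, (121/94)ϵ). Then 0 < |t − 1| < δ forces both bounds, so |(-4t + 7)/(t + 10) − (3/11)| < ϵ.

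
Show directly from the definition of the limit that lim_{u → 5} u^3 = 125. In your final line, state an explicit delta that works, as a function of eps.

Let eps > 0. We seek delta > 0 with 0 < |u − 5| < delta ⇒ |u^3 − 125| < eps.
Factor: u^3 − 125 = (u − 5)(u^2 + 5u + 25), so |u^3 − 125| = |u − 5|·|u^2 + 5u + 25|.
Restrict delta ≤ 1. Then |u − 5| < 1 gives |u| < 6, so by the triangle inequality |u^2 + 5u + 25| ≤ 6^2 + 5·6 + 25 = 91.
Hence |u^3 − 125| ≤ 91|u − 5|, which is < eps once |u − 5| < eps/91.
Take delta = min(1, eps/91). If 0 < |u − 5| < delta then both bounds hold and |u^3 − 125| ≤ 91|u − 5| < 91·(eps/91) = eps.

delta = min(1, eps/91)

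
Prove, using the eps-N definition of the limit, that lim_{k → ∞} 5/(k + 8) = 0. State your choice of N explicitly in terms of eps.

Let eps > 0 be given. For k ≥ 1, |5/(k + 8) − 0| = 5/(k + 8) ≤ 5/k.
We need 5/k < eps, i.e. k > 5/eps.
Take N = 5/eps. If k > N then |5/(k + 8)| ≤ 5/k < eps.

N = 5/eps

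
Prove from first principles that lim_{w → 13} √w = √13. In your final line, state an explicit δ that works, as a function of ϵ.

Suppose ϵ > 0. We want δ > 0 such that 0 < |w − 13| < δ implies |√w − √13| < ϵ.
Rationalise: √w − √13 = (w − 13)/(√w + √13), so |√w − √13| = |w − 13|/(√w + √13).
Restrict δ ≤ 13 so that |w − 13| < 13 forces w > 0, and then √w + √13 > √13.
Hence |√w − √13| < |w − 13|/√13, which is < ϵ once |w − 13| < √13·ϵ.
Take δ = min(13, √13·ϵ). If 0 < |w − 13| < δ then w > 0 and |√w − √13| < |w − 13|/√13 < ϵ.

δ = min(13, √13·ϵ)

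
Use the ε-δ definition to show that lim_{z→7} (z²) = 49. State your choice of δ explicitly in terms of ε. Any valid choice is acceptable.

δ = min(2, ε/16)

Fix ε > 0. We seek δ > 0 with 0 < |z − 7| < δ ⇒ |z² − 49| < ε.
Factor: z² − 49 = (z − 7)(z + 7), so |z² − 49| = |z − 7|·|z + 7|.
Restrict δ ≤ 2. Then |z − 7| < 2 gives |z| < 9, so by the triangle inequality |z + 7| ≤ 9 + 7 = 16.
Hence |z² − 49| ≤ 16|z − 7|, which is < ε once |z − 7| < ε/16.
Take δ = min(2, ε/16). If 0 < |z − 7| < δ then both bounds hold and |z² − 49| ≤ 16|z − 7| < 16·(ε/16) = ε.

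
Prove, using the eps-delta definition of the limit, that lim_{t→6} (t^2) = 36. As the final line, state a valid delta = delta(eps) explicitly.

Let eps > 0 be given. We seek delta > 0 with 0 < |t − 6| < delta ⇒ |t^2 − 36| < eps.
Factor: t^2 − 36 = (t − 6)(t + 6), so |t^2 − 36| = |t − 6|·|t + 6|.
Restrict delta ≤ 1. Then |t − 6| < 1 gives |t| < 7, so by the triangle inequality |t + 6| ≤ 7 + 6 = 13.
Hence |t^2 − 36| ≤ 13|t − 6|, which is < eps once |t − 6| < eps/13.
Take delta = min(1, eps/13). If 0 < |t − 6| < delta then both bounds hold and |t^2 − 36| ≤ 13|t − 6| < 13·(eps/13) = eps.

delta = min(1, eps/13)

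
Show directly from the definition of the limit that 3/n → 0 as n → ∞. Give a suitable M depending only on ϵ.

M = 3/ϵ

Suppose ϵ > 0. For n ≥ 1, |3/n − 0| = 3/(n) ≤ 3/n.
We need 3/n < ϵ, i.e. n > 3/ϵ.
Take M = 3/ϵ. If n > M then |3/n| ≤ 3/n < ϵ.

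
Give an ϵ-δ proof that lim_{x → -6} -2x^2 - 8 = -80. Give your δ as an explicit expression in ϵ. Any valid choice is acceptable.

Fix ϵ > 0. We want δ > 0 such that 0 < |x + 6| < δ implies |(-2x^2 - 8) + 80| < ϵ.
(-2x^2 - 8) + 80 = -2x^2 + 72 = (x + 6)(-2x + 12).
So |(-2x^2 - 8) + 80| = |x + 6|·|-2x + 12|.
Require δ ≤ 1. Then |x + 6| < 1 gives |x| < 7, and by the triangle inequality |-2x + 12| ≤ 2·7 + 12 = 26.
Hence |(-2x^2 - 8) + 80| ≤ 26|x + 6| < ϵ provided |x + 6| < ϵ/26.
Choosing δ = min(1, ϵ/26) ensures both conditions, hence |(-2x^2 - 8) + 80| < ϵ.

δ = min(1, ϵ/26)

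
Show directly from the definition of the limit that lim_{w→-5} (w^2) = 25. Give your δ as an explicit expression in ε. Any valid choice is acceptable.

Suppose ε > 0. We seek δ > 0 with 0 < |w + 5| < δ ⇒ |w^2 − 25| < ε.
Factor: w^2 − 25 = (w + 5)(w - 5), so |w^2 − 25| = |w + 5|·|w - 5|.
Restrict δ ≤ 2. Then |w + 5| < 2 gives |w| < 7, so by the triangle inequality |w - 5| ≤ 7 + 5 = 12.
Hence |w^2 − 25| ≤ 12|w + 5|, which is < ε once |w + 5| < ε/12.
Take δ = min(2, ε/12). If 0 < |w + 5| < δ then both bounds hold and |w^2 − 25| ≤ 12|w + 5| < 12·(ε/12) = ε.

δ = min(2, ε/12)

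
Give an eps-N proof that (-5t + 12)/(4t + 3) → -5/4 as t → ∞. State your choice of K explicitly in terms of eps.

Fix eps > 0. We seek K > 0 such that t > K implies |(-5t + 12)/(4t + 3) + 5/4| < eps.
(-5t + 12)/(4t + 3) + 5/4 = (4(-5t + 12) − (-5)(4t + 3)) / (4(4t + 3)) = 63/(4(4t + 3)).
For t > 0 we have 4t + 3 > 4t, so |(-5t + 12)/(4t + 3) + 5/4| = 63/(4(4t + 3)) < 63/(4·4t) = (63/16)/t.
Thus |(-5t + 12)/(4t + 3) + 5/4| < eps whenever t > (63/16)/eps.
Take K = (63/16)/eps. If t > K then |(-5t + 12)/(4t + 3) + 5/4| < (63/16)/t < eps.

K = (63/16)/eps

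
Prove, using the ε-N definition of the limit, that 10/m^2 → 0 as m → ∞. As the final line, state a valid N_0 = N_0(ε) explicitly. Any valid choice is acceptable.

Suppose ε > 0. For m ≥ 1, |10/m^2 − 0| = 10/m^2.
10/m^2 < ε ⇔ m^2 > 10/ε ⇔ m > (10/ε)^{1/2}.
Take N_0 = (10/ε)^{1/2}. Then m > N_0 implies 10/m^2 < ε.

N_0 = (10/ε)^{1/2}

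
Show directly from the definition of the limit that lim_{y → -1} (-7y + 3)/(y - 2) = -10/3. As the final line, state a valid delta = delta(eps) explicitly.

delta = min(3/2, (9/22)eps)

Let eps > 0 be given. We want delta > 0 with 0 < |y + 1| < delta ⇒ |(-7y + 3)/(y - 2) + 10/3| < eps.
Combining over a common denominator, (-7y + 3)/(y - 2) + 10/3 = [(-7y + 3)·(-3) − 10·(y - 2)] / [(-3)·(y - 2)] = 11(y + 1) / ((-3)(y - 2)).
So |(-7y + 3)/(y - 2) + 10/3| = 11|y + 1| / (3·|y − 2|).
Require delta ≤ 3/2, so |y − 2| ≥ |-3| − |y + 1| > 3 − 3/2 = 3/2.
Hence |(-7y + 3)/(y - 2) + 10/3| < 11|y + 1|/(3·(3/2)) = (22/9)|y + 1|, which is < eps once |y + 1| < (9/22)eps.
Take delta = min(3/2, (9/22)eps). Then 0 < |y + 1| < delta forces both bounds, so |(-7y + 3)/(y - 2) + 10/3| < eps.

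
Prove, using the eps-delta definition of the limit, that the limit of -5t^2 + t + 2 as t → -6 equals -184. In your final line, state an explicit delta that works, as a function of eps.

delta = min(2, eps/71)

Let eps > 0 be given. We want delta > 0 such that 0 < |t + 6| < delta implies |(-5t^2 + t + 2) + 184| < eps.
(-5t^2 + t + 2) + 184 = -5t^2 + t + 186 = (t + 6)(-5t + 31).
So |(-5t^2 + t + 2) + 184| = |t + 6|·|-5t + 31|.
Require delta ≤ 2. Then |t + 6| < 2 gives |t| < 8, and by the triangle inequality |-5t + 31| ≤ 5·8 + 31 = 71.
Hence |(-5t^2 + t + 2) + 184| ≤ 71|t + 6| < eps provided |t + 6| < eps/71.
Take delta = min(2, eps/71). Then 0 < |t + 6| < delta gives both |t + 6| < 2 and |t + 6| < eps/71, so |(-5t^2 + t + 2) + 184| < eps.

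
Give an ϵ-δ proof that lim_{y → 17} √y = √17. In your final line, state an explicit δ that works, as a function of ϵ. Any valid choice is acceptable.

δ = min(17, √17·ϵ)

Suppose ϵ > 0. We want δ > 0 such that 0 < |y − 17| < δ implies |√y − √17| < ϵ.
Rationalise: √y − √17 = (y − 17)/(√y + √17), so |√y − √17| = |y − 17|/(√y + √17).
Restrict δ ≤ 17 so that |y − 17| < 17 forces y > 0, and then √y + √17 > √17.
Hence |√y − √17| < |y − 17|/√17, which is < ϵ once |y − 17| < √17·ϵ.
Take δ = min(17, √17·ϵ). If 0 < |y − 17| < δ then y > 0 and |√y − √17| < |y − 17|/√17 < ϵ.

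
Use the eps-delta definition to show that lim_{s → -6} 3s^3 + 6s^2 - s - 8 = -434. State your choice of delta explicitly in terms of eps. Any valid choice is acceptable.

delta = min(1, eps/302)

Suppose eps > 0. We want delta > 0 such that 0 < |s + 6| < delta implies |(3s^3 + 6s^2 - s - 8) + 434| < eps.
(3s^3 + 6s^2 - s - 8) + 434 = 3s^3 + 6s^2 - s + 426 = (s + 6)(3s^2 - 12s + 71).
So |(3s^3 + 6s^2 - s - 8) + 434| = |s + 6|·|3s^2 - 12s + 71|.
Assume first that |s + 6| < 1, so |s| < 7. Then |3s^2 - 12s + 71| ≤ 3·7^2 + 12·7 + 71 = 302.
Hence |(3s^3 + 6s^2 - s - 8) + 434| ≤ 302|s + 6| < eps provided |s + 6| < eps/302.
Take delta = min(1, eps/302). Then 0 < |s + 6| < delta gives both |s + 6| < 1 and |s + 6| < eps/302, so |(3s^3 + 6s^2 - s - 8) + 434| < eps.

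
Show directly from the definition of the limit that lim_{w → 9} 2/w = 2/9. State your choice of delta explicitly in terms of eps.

Let eps > 0 be given. We seek delta > 0 such that 0 < |w − 9| < delta implies |2/w − (2/9)| < eps.
|2/w − (2/9)| = 2·|9 − w|/(9·|w|) = 2|w − 9|/(9|w|).
Restrict delta ≤ 9/2. Then |w − 9| < 9/2 gives |w| > 9/2, so 9|w| > 81/2.
Then |2/w − (2/9)| < 2|w − 9|/(81/2), which is < eps when |w − 9| < (81/4)eps.
Take delta = min(9/2, (81/4)eps). Then 0 < |w − 9| < delta gives both |w − 9| < 9/2 and |w − 9| < (81/4)eps, so |2/w − (2/9)| < eps.

delta = min(9/2, (81/4)eps)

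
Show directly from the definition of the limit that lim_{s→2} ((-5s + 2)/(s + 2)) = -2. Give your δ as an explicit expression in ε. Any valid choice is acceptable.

δ = min(2, (2/3)ε)

Fix ε > 0. We want δ > 0 with 0 < |s − 2| < δ ⇒ |(-5s + 2)/(s + 2) + 2| < ε.
Combining over a common denominator, (-5s + 2)/(s + 2) + 2 = [(-5s + 2)·4 − (-8)·(s + 2)] / [4·(s + 2)] = -12(s − 2) / (4(s + 2)).
So |(-5s + 2)/(s + 2) + 2| = 12|s − 2| / (4·|s + 2|).
Require δ ≤ 2, so |s + 2| ≥ |4| − |s − 2| > 4 − 2 = 2.
Hence |(-5s + 2)/(s + 2) + 2| < 12|s − 2|/(4·2) = (3/2)|s − 2|, which is < ε once |s − 2| < (2/3)ε.
Take δ = min(2, (2/3)ε). Then 0 < |s − 2| < δ forces both bounds, so |(-5s + 2)/(s + 2) + 2| < ε.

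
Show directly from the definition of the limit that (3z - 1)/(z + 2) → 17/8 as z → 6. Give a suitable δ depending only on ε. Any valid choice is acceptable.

δ = min(4, (32/7)ε)

Fix ε > 0. We want δ > 0 with 0 < |z − 6| < δ ⇒ |(3z - 1)/(z + 2) − (17/8)| < ε.
Combining over a common denominator, (3z - 1)/(z + 2) − (17/8) = [(3z - 1)·8 − 17·(z + 2)] / [8·(z + 2)] = 7(z − 6) / (8(z + 2)).
So |(3z - 1)/(z + 2) − (17/8)| = 7|z − 6| / (8·|z + 2|).
Require δ ≤ 4, so |z + 2| ≥ |8| − |z − 6| > 8 − 4 = 4.
Hence |(3z - 1)/(z + 2) − (17/8)| < 7|z − 6|/(8·4) = (7/32)|z − 6|, which is < ε once |z − 6| < (32/7)ε.
Take δ = min(4, (32/7)ε). Then 0 < |z − 6| < δ forces both bounds, so |(3z - 1)/(z + 2) − (17/8)| < ε.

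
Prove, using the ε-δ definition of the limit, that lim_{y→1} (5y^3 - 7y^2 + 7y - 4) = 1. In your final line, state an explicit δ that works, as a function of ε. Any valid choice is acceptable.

δ = min(2, ε/56)

Fix ε > 0. We want δ > 0 such that 0 < |y − 1| < δ implies |(5y^3 - 7y^2 + 7y - 4) − 1| < ε.
(5y^3 - 7y^2 + 7y - 4) − 1 = 5y^3 - 7y^2 + 7y - 5 = (y − 1)(5y^2 - 2y + 5).
So |(5y^3 - 7y^2 + 7y - 4) − 1| = |y − 1|·|5y^2 - 2y + 5|.
Require δ ≤ 2. Then |y − 1| < 2 gives |y| < 3, and by the triangle inequality |5y^2 - 2y + 5| ≤ 5·3^2 + 2·3 + 5 = 56.
Hence |(5y^3 - 7y^2 + 7y - 4) − 1| ≤ 56|y − 1| < ε provided |y − 1| < ε/56.
Choosing δ = min(2, ε/56) ensures both conditions, hence |(5y^3 - 7y^2 + 7y - 4) − 1| < ε.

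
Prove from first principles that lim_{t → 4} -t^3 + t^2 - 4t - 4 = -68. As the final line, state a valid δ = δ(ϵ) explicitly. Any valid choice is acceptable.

δ = min(2, ϵ/70)

Suppose ϵ > 0. We want δ > 0 such that 0 < |t − 4| < δ implies |(-t^3 + t^2 - 4t - 4) + 68| < ϵ.
(-t^3 + t^2 - 4t - 4) + 68 = -t^3 + t^2 - 4t + 64 = (t − 4)(-t^2 - 3t - 16).
So |(-t^3 + t^2 - 4t - 4) + 68| = |t − 4|·|-t^2 - 3t - 16|.
Assume first that |t − 4| < 2, so |t| < 6. Then |-t^2 - 3t - 16| ≤ 6^2 + 3·6 + 16 = 70.
Hence |(-t^3 + t^2 - 4t - 4) + 68| ≤ 70|t − 4| < ϵ provided |t − 4| < ϵ/70.
Take δ = min(2, ϵ/70). Then 0 < |t − 4| < δ gives both |t − 4| < 2 and |t − 4| < ϵ/70, so |(-t^3 + t^2 - 4t - 4) + 68| < ϵ.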